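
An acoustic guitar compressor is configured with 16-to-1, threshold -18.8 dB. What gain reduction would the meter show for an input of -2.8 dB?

15 dB

Overshoot = -2.8 − (-18.8) = 16 dB.
A 16:1 ratio leaves 1 dB of that excess.
So the signal is attenuated by 16 − 1 = 15 dB.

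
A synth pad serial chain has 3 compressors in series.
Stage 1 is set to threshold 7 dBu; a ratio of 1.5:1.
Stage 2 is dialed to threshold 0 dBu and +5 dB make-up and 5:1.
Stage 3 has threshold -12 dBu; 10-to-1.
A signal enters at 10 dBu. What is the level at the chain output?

Stage 1: 3 dB above 7 dBu, reduced 1.5:1 to 2 dB above → 9 dBu.
Stage 2: 9 dB above 0 dBu, reduced 5:1 to 1.8 dB above → 1.8 dBu; +5 dB make-up → 6.8 dBu.
Stage 3: 6.8 dBu is 18.8 dB over -12 dBu; at 10:1 that becomes 1.88 dB over, giving -10.12 dBu.

-10.12 dBu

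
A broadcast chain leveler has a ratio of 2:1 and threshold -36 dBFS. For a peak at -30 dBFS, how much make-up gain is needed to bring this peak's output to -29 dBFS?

4 dB

The peak compresses to -36 + 6/2 = -33 dBFS.
To reach -29 dBFS requires -29 − (-33) = 4 dB of make-up.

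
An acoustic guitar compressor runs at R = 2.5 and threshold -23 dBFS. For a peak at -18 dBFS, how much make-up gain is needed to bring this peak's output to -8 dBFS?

13 dB

The peak compresses to -23 + 5/2.5 = -21 dBFS.
To reach -8 dBFS requires -8 − (-21) = 13 dB of make-up.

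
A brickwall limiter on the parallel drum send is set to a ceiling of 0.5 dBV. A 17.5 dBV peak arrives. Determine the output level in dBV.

The limiter clamps the peak to its 0.5 dBV ceiling.

0.5 dBV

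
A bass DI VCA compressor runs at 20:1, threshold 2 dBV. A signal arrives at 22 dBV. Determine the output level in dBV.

The input is 20 dB above the 2 dBV threshold.
The 20 dB excess becomes 1 dB after 20:1 reduction.
That puts the output at 3 dBV.

3 dBV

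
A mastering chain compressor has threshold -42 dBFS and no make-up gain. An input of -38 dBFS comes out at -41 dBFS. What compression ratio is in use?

Input overshoot = -38 − (-42) = 4 dB; output overshoot = -41 − (-42) = 1 dB.
Ratio = 4 / 1 = 4.

4:1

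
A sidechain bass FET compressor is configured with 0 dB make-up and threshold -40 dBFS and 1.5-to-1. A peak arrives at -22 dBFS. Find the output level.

-28 dBFS

-22 dBFS sits 18 dB over threshold.
At 1.5:1 the overshoot is divided by 1.5, leaving 12 dB above threshold.
So the level is -40 + 12 = -28 dBFS.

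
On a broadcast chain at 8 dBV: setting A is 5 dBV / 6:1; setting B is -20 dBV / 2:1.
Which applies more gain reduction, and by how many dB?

A: overshoot 3 dB → output overshoot 0.5 dB → GR 2.5 dB.
B: overshoot 28 dB → output overshoot 14 dB → GR 14 dB.
B reduces 11.5 dB more.

B, by 11.5 dB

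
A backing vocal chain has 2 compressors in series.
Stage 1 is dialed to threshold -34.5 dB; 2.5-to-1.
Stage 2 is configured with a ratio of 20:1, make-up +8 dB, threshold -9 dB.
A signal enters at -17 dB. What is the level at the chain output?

Stage 1: -17 dB is 17.5 dB over -34.5 dB; at 2.5:1 that becomes 7 dB over, giving -27.5 dB.
Stage 2: -27.5 dB is at or below the -9 dB threshold — no compression; make-up brings it to -19.5 dB.

-19.5 dB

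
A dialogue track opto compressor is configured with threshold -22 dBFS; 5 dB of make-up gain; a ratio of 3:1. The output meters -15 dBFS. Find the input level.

Stripping the +5 dB make-up gives -20 dBFS at the gain stage.
That's 2 dB above the -22 dBFS threshold.
Undo the ratio: input overshoot = 2 × 3 = 6 dB, giving input = -16 dBFS.

-16 dBFS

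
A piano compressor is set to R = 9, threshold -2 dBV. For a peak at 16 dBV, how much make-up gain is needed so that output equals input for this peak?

16 dB

Overshoot 18 dB → 18/9 = 2 dB after compression, so the compressed level is -2 + 2 = 0 dBV.
Make-up = target − compressed = 16 − 0 = 16 dB.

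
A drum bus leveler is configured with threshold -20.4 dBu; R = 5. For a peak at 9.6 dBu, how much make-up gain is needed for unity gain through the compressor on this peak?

24 dB

The peak compresses to -20.4 + 30/5 = -14.4 dBu.
To reach 9.6 dBu requires 9.6 − (-14.4) = 24 dB of make-up.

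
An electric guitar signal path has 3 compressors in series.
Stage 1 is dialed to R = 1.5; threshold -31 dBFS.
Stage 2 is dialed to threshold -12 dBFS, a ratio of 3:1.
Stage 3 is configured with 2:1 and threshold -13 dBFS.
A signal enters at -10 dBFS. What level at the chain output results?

-17 dBFS

Stage 1: 21 dB above -31 dBFS, reduced 1.5:1 to 14 dB above → -17 dBFS.
Stage 2: -17 dBFS ≤ -12 dBFS, so stage 2 doesn't engage; output -17 dBFS.
Stage 3: below threshold (-17 ≤ -13); passes unchanged; output -17 dBFS.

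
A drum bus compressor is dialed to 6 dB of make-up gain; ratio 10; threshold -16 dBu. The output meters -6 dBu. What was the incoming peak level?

24 dBu

Remove make-up: -6 − 6 = -12 dBu.
Post-compression overshoot = -12 − (-16) = 4 dB.
Before 10:1 compression the overshoot was 4 × 10 = 40 dB, so input = -16 + 40 = 24 dBu.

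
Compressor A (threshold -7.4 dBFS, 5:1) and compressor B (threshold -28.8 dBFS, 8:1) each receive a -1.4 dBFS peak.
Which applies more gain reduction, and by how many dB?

B, by 19.175 dB

A: GR = 6 − 6/5 = 4.8 dB.
B: GR = 27.4 − 27.4/8 = 23.975 dB.
B reduces 19.175 dB more.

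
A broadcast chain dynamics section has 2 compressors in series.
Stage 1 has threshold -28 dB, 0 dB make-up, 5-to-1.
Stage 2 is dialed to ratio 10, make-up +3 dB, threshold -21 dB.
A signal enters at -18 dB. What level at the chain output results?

Stage 1: 10 dB above -28 dB, reduced 5:1 to 2 dB above → -26 dB.
Stage 2: below threshold (-26 ≤ -21); passes unchanged; make-up brings it to -23 dB.

-23 dB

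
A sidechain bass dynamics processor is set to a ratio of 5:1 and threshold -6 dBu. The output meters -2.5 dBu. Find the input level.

11.5 dBu

That's 3.5 dB above the -6 dBu threshold.
Before 5:1 compression the overshoot was 3.5 × 5 = 17.5 dB, so input = -6 + 17.5 = 11.5 dBu.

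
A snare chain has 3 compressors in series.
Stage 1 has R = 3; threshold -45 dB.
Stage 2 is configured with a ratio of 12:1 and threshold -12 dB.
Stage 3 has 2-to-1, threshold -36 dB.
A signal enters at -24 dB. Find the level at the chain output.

Stage 1: overshoot 21 dB → 21/3 = 7 dB → -38 dB.
Stage 2: -38 dB ≤ -12 dB, so stage 2 doesn't engage; output -38 dB.
Stage 3: -38 dB ≤ -36 dB, so stage 3 doesn't engage; output -38 dB.

-38 dB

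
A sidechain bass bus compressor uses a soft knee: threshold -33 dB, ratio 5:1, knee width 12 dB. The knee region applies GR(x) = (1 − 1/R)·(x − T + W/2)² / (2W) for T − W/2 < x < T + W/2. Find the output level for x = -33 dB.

x − T + W/2 = -33 − (-33) + 6 = 6.
GR = (1 − 1/5) × 6² / 24 = 0.8 × 36 / 24 = 1.2 dB.
Output = -33 − 1.2 = -34.2 dB.

-34.2 dB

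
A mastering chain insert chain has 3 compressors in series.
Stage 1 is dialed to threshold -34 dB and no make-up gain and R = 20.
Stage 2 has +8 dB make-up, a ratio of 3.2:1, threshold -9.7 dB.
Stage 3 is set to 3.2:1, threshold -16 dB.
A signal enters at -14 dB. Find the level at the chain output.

Stage 1: -14 dB is 20 dB over -34 dB; at 20:1 that becomes 1 dB over, giving -33 dB.
Stage 2: below threshold (-33 ≤ -9.7); passes unchanged; make-up brings it to -25 dB.
Stage 3: -25 dB ≤ -16 dB, so stage 3 doesn't engage; output -25 dB.

-25 dB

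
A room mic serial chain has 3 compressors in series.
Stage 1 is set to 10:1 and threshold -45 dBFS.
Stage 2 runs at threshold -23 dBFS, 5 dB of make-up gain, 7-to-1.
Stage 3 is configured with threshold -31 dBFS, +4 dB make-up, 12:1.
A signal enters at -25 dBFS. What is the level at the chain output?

Stage 1: overshoot 20 dB → 20/10 = 2 dB → -43 dBFS.
Stage 2: below threshold (-43 ≤ -23); passes unchanged; make-up brings it to -38 dBFS.
Stage 3: -38 dBFS ≤ -31 dBFS, so stage 3 doesn't engage; make-up brings it to -34 dBFS.

-34 dBFS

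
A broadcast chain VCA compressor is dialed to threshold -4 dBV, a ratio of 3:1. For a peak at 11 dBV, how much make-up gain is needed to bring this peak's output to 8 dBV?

7 dB

Without make-up, output = threshold + overshoot/3 = -4 + 5 = 1 dBV.
Gap to target: 7 dB.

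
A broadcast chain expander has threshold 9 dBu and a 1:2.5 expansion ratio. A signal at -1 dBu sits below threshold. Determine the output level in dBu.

Undershoot = 9 − (-1) = 10 dB.
At 1:2.5, that expands to 25 dB under threshold.
Output = 9 − 25 = -16 dBu.

-16 dBu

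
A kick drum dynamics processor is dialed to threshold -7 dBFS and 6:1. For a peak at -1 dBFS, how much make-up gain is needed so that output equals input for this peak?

Overshoot 6 dB → 6/6 = 1 dB after compression, so the compressed level is -7 + 1 = -6 dBFS.
Make-up = target − compressed = -1 − (-6) = 5 dB.

5 dB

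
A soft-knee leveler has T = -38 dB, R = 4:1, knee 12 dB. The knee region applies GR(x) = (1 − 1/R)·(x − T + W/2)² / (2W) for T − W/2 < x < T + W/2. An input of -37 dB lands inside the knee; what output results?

-38.53125 dB

x − T + W/2 = -37 − (-38) + 6 = 7.
GR = (1 − 1/4) × 7² / 24 = 0.75 × 49 / 24 = 1.53125 dB.
Output = -37 − 1.53125 = -38.53125 dB.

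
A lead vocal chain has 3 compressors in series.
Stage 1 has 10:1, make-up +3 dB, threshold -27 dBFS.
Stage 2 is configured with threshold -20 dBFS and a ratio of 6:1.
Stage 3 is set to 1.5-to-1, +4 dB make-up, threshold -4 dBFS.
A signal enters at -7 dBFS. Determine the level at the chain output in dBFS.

Stage 1: overshoot 20 dB → 20/10 = 2 dB → -25 dBFS; +3 dB make-up → -22 dBFS.
Stage 2: -22 dBFS is at or below the -20 dBFS threshold — no compression; output -22 dBFS.
Stage 3: -22 dBFS ≤ -4 dBFS, so stage 3 doesn't engage; make-up brings it to -18 dBFS.

-18 dBFS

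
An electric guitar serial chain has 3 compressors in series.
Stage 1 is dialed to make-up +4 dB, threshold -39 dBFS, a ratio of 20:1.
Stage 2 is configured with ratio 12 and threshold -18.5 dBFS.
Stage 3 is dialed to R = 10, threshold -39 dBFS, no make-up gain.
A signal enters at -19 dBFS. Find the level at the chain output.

Stage 1: overshoot 20 dB → 20/20 = 1 dB → -38 dBFS; +4 dB make-up → -34 dBFS.
Stage 2: -34 dBFS ≤ -18.5 dBFS, so stage 2 doesn't engage; output -34 dBFS.
Stage 3: overshoot 5 dB → 5/10 = 0.5 dB → -38.5 dBFS.

-38.5 dBFS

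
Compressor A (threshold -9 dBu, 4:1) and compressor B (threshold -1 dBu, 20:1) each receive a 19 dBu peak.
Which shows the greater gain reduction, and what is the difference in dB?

A: 28 dB over, compressed to 7 dB over, so 21 dB of GR.
B: 20 dB over, compressed to 1 dB over, so 19 dB of GR.
A applies 2 dB more gain reduction.

A, by 2 dB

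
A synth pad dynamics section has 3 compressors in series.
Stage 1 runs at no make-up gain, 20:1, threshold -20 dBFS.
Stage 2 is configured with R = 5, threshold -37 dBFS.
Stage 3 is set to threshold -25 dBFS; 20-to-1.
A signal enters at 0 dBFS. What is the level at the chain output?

-33.4 dBFS

Stage 1: overshoot 20 dB → 20/20 = 1 dB → -19 dBFS.
Stage 2: overshoot 18 dB → 18/5 = 3.6 dB → -33.4 dBFS.
Stage 3: -33.4 dBFS is at or below the -25 dBFS threshold — no compression; output -33.4 dBFS.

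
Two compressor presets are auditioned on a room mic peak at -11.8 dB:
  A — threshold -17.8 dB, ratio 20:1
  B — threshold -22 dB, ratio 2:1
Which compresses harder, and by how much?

A: 6 dB over, compressed to 0.3 dB over, so 5.7 dB of GR.
B: 10.2 dB over, compressed to 5.1 dB over, so 5.1 dB of GR.
A applies 0.6 dB more gain reduction.

A, by 0.6 dB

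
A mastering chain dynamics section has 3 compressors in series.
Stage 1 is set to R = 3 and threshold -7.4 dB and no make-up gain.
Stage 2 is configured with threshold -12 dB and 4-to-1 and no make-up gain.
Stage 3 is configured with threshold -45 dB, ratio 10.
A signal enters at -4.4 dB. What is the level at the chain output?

-41.56 dB

Stage 1: overshoot 3 dB → 3/3 = 1 dB → -6.4 dB.
Stage 2: -6.4 dB is 5.6 dB over -12 dB; at 4:1 that becomes 1.4 dB over, giving -10.6 dB.
Stage 3: overshoot 34.4 dB → 34.4/10 = 3.44 dB → -41.56 dB.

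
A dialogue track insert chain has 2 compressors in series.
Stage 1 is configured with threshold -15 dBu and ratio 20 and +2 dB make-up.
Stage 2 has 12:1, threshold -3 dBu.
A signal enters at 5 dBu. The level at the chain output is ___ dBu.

Stage 1: 20 dB above -15 dBu, reduced 20:1 to 1 dB above → -14 dBu; +2 dB make-up → -12 dBu.
Stage 2: -12 dBu ≤ -3 dBu, so stage 2 doesn't engage; output -12 dBu.

-12 dBu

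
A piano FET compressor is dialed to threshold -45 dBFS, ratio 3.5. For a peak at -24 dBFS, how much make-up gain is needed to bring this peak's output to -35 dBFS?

4 dB

Overshoot 21 dB → 21/3.5 = 6 dB after compression, so the compressed level is -45 + 6 = -39 dBFS.
Make-up = target − compressed = -35 − (-39) = 4 dB.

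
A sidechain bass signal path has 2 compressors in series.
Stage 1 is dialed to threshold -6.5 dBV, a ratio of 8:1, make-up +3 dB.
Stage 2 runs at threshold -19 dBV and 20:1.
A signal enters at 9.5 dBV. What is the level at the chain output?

-18.125 dBV

Stage 1: 9.5 dBV is 16 dB over -6.5 dBV; at 8:1 that becomes 2 dB over, giving -4.5 dBV; +3 dB make-up → -1.5 dBV.
Stage 2: overshoot 17.5 dB → 17.5/20 = 0.875 dB → -18.125 dBV.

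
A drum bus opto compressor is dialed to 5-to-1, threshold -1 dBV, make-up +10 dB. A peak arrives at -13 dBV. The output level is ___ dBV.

-13 dBV is 12 dB below the -1 dBV threshold, so no gain reduction is applied.
Make-up gain adds 10 dB: -13 + 10 = -3 dBV.

-3 dBV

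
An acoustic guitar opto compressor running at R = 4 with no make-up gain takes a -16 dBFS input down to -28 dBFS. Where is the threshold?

-32 dBFS

Input is 16 dB above T (since output overshoot × R = input overshoot: (-28 − T)·4 = -16 − T gives T = -32 dBFS).
Check: -32 + (-16 − (-32))/4 = -32 + 4 = -28 dBFS. ✓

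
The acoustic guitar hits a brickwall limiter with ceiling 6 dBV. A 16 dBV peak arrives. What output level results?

A brickwall limiter is an ∞:1 compressor: any input above the ceiling is clamped to 6 dBV.

6 dBV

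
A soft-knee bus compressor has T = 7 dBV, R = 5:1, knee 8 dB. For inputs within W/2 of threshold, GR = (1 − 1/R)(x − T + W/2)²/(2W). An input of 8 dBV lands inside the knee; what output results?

x − T + W/2 = 8 − 7 + 4 = 5.
GR = (1 − 1/5) × 5² / 16 = 0.8 × 25 / 16 = 1.25 dB.
Output = 8 − 1.25 = 6.75 dBV.

6.75 dBV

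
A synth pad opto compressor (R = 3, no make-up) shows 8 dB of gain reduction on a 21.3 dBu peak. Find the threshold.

Input is 12 dB above T (since output overshoot × R = input overshoot: (13.3 − T)·3 = 21.3 − T gives T = 9.3 dBu).
Check: 9.3 + (21.3 − 9.3)/3 = 9.3 + 4 = 13.3 dBu. ✓

9.3 dBu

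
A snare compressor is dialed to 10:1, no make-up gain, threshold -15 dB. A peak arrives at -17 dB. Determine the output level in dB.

-17 dB is 2 dB below the -15 dB threshold, so no gain reduction is applied.
Output = input = -17 dB.

-17 dB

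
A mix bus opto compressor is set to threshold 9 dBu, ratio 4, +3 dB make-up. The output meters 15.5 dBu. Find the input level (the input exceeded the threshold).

23 dBu

Before make-up, the level was 15.5 − 3 = 12.5 dBu.
Post-compression overshoot = 12.5 − 9 = 3.5 dB.
Before 4:1 compression the overshoot was 3.5 × 4 = 14 dB, so input = 9 + 14 = 23 dBu.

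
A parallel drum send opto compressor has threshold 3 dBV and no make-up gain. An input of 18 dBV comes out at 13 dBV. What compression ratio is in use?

Input overshoot = 18 − 3 = 15 dB; output overshoot = 13 − 3 = 10 dB.
Ratio = 15 / 10 = 1.5.

1.5:1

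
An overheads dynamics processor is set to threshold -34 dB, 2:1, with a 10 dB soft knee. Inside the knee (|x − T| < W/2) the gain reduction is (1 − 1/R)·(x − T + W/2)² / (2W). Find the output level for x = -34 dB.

x − T + W/2 = -34 − (-34) + 5 = 5.
GR = (1 − 1/2) × 5² / 20 = 0.5 × 25 / 20 = 0.625 dB.
Output = -34 − 0.625 = -34.625 dB.

-34.625 dB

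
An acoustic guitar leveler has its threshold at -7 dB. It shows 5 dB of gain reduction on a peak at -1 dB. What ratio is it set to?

6:1

Input overshoot = -1 − (-7) = 6 dB.
Output overshoot = 6 − 5 = 1 dB.
Ratio = input overshoot / output overshoot = 6 / 1 = 6.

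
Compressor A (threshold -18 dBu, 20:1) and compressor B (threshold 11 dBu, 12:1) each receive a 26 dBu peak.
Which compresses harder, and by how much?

A: overshoot 44 dB → output overshoot 2.2 dB → GR 41.8 dB.
B: overshoot 15 dB → output overshoot 1.25 dB → GR 13.75 dB.
A reduces 28.05 dB more.

A, by 28.05 dB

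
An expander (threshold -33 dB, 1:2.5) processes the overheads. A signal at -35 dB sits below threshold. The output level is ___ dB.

Undershoot = (-33) − (-35) = 2 dB.
At 1:2.5, that expands to 5 dB under threshold.
Output = -33 − 5 = -38 dB.

-38 dB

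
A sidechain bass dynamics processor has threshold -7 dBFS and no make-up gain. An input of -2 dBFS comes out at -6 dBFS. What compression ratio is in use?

5:1

Input overshoot = -2 − (-7) = 5 dB; output overshoot = -6 − (-7) = 1 dB.
Ratio = 5 / 1 = 5.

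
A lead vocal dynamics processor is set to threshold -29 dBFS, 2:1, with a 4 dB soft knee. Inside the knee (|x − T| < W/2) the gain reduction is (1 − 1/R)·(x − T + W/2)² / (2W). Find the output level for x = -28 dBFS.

x − T + W/2 = -28 − (-29) + 2 = 3.
GR = (1 − 1/2) × 3² / 8 = 0.5 × 9 / 8 = 0.5625 dB.
Output = -28 − 0.5625 = -28.5625 dBFS.

-28.5625 dBFS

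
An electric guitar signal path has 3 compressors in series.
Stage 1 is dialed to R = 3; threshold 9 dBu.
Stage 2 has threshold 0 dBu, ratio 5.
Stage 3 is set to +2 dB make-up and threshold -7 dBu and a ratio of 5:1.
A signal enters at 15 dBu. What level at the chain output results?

-3.16 dBu

Stage 1: 6 dB above 9 dBu, reduced 3:1 to 2 dB above → 11 dBu.
Stage 2: 11 dBu is 11 dB over 0 dBu; at 5:1 that becomes 2.2 dB over, giving 2.2 dBu.
Stage 3: 2.2 dBu is 9.2 dB over -7 dBu; at 5:1 that becomes 1.84 dB over, giving -5.16 dBu; +2 dB make-up → -3.16 dBu.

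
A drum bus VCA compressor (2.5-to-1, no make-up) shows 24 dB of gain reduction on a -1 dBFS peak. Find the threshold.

Input is 40 dB above T (since output overshoot × R = input overshoot: (-25 − T)·2.5 = -1 − T gives T = -41 dBFS).
Check: -41 + (-1 − (-41))/2.5 = -41 + 16 = -25 dBFS. ✓

-41 dBFS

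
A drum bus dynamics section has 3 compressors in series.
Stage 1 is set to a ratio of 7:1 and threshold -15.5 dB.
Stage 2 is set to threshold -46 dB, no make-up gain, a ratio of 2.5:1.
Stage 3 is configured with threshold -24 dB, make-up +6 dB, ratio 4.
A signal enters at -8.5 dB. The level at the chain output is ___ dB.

Stage 1: overshoot 7 dB → 7/7 = 1 dB → -14.5 dB.
Stage 2: overshoot 31.5 dB → 31.5/2.5 = 12.6 dB → -33.4 dB.
Stage 3: -33.4 dB is at or below the -24 dB threshold — no compression; make-up brings it to -27.4 dB.

-27.4 dB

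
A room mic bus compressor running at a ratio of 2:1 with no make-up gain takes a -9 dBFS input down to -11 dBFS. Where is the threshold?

Let T be the threshold. Output overshoot = (input overshoot)/R, so -11 − T = (-9 − T)/2.
2·(-11 − T) = -9 − T → 1·T = -22 − (-9) = -13.
T = -13/1 = -13 dBFS.

-13 dBFS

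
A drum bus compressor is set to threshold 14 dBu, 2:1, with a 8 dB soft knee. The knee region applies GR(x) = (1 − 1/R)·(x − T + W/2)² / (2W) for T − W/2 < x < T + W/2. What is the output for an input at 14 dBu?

x − T + W/2 = 14 − 14 + 4 = 4.
GR = (1 − 1/2) × 4² / 16 = 0.5 × 16 / 16 = 0.5 dB.
Output = 14 − 0.5 = 13.5 dBu.

13.5 dBu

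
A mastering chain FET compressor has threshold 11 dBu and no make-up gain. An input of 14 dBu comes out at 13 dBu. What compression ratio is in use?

1.5:1

Input overshoot = 14 − 11 = 3 dB; output overshoot = 13 − 11 = 2 dB.
Ratio = 3 / 2 = 1.5.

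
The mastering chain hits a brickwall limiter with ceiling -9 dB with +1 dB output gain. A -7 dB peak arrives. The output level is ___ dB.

-8 dB

A brickwall limiter is an ∞:1 compressor: any input above the ceiling is clamped to -9 dB.
Output gain then adds 1 dB: -9 + 1 = -8 dB.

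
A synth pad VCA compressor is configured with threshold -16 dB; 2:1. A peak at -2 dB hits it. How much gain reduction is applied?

Overshoot = -2 − (-16) = 14 dB.
A 2:1 ratio leaves 7 dB of that excess.
So the signal is attenuated by 14 − 7 = 7 dB.

7 dB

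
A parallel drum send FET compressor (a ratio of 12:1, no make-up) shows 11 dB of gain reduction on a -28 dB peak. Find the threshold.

-40 dB

Let T be the threshold. Output overshoot = (input overshoot)/R, so -39 − T = (-28 − T)/12.
12·(-39 − T) = -28 − T → 11·T = -468 − (-28) = -440.
T = -440/11 = -40 dB.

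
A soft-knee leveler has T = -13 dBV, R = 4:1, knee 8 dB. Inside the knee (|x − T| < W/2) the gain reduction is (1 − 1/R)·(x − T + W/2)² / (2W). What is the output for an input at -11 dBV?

x − T + W/2 = -11 − (-13) + 4 = 6.
GR = (1 − 1/4) × 6² / 16 = 0.75 × 36 / 16 = 1.6875 dB.
Output = -11 − 1.6875 = -12.6875 dBV.

-12.6875 dBV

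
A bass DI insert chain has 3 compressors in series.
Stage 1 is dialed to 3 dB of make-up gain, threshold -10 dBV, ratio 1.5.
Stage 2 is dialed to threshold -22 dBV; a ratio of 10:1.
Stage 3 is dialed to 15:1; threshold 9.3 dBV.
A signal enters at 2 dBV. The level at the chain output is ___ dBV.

-19.7 dBV

Stage 1: overshoot 12 dB → 12/1.5 = 8 dB → -2 dBV; +3 dB make-up → 1 dBV.
Stage 2: overshoot 23 dB → 23/10 = 2.3 dB → -19.7 dBV.
Stage 3: below threshold (-19.7 ≤ 9.3); passes unchanged; output -19.7 dBV.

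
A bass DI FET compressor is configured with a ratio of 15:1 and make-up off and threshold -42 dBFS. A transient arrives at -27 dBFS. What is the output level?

-41 dBFS

Overshoot: -27 − (-42) = 15 dB.
The 15 dB excess becomes 1 dB after 15:1 reduction.
Output = -42 + 1 = -41 dBFS.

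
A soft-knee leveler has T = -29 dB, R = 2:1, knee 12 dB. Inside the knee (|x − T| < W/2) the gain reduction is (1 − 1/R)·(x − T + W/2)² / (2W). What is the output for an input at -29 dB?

x − T + W/2 = -29 − (-29) + 6 = 6.
GR = (1 − 1/2) × 6² / 24 = 0.5 × 36 / 24 = 0.75 dB.
Output = -29 − 0.75 = -29.75 dB.

-29.75 dB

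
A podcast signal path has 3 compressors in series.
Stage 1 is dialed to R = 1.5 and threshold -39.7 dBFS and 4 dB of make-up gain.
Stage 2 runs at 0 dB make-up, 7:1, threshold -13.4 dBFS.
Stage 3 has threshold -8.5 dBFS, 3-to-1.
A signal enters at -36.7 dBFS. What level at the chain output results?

-33.7 dBFS

Stage 1: 3 dB above -39.7 dBFS, reduced 1.5:1 to 2 dB above → -37.7 dBFS; +4 dB make-up → -33.7 dBFS.
Stage 2: -33.7 dBFS is at or below the -13.4 dBFS threshold — no compression; output -33.7 dBFS.
Stage 3: -33.7 dBFS is at or below the -8.5 dBFS threshold — no compression; output -33.7 dBFS.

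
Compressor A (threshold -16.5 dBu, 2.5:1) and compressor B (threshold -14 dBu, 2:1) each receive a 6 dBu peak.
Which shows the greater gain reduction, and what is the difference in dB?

A: 22.5 dB over, compressed to 9 dB over, so 13.5 dB of GR.
B: 20 dB over, compressed to 10 dB over, so 10 dB of GR.
Difference: 3.5 dB in favour of A.

A, by 3.5 dB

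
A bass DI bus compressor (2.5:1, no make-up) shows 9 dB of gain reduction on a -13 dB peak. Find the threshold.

-28 dB

Gain reduction = -13 − (-22) = 9 dB; output overshoot = GR / (R − 1) = 9 / 1.5 = 6 dB.
Threshold = output − output overshoot = -22 − 6 = -28 dB.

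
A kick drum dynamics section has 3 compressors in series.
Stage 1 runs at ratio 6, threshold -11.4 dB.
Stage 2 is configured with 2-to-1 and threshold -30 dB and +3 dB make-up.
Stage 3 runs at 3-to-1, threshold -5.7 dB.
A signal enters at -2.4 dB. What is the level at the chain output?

-16.95 dB

Stage 1: 9 dB above -11.4 dB, reduced 6:1 to 1.5 dB above → -9.9 dB.
Stage 2: -9.9 dB is 20.1 dB over -30 dB; at 2:1 that becomes 10.05 dB over, giving -19.95 dB; +3 dB make-up → -16.95 dB.
Stage 3: below threshold (-16.95 ≤ -5.7); passes unchanged; output -16.95 dB.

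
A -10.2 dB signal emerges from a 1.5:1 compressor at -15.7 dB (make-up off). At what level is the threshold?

-26.7 dB

Let T be the threshold. Output overshoot = (input overshoot)/R, so -15.7 − T = (-10.2 − T)/1.5.
1.5·(-15.7 − T) = -10.2 − T → 0.5·T = -23.55 − (-10.2) = -13.35.
T = -13.35/0.5 = -26.7 dB.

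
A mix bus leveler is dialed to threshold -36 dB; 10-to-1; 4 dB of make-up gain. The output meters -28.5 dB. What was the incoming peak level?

Remove make-up: -28.5 − 4 = -32.5 dB.
The compressed level sits -32.5 − (-36) = 3.5 dB over threshold.
Input overshoot = R × output overshoot = 35 dB → input = -36 + 35 = -1 dB.

-1 dB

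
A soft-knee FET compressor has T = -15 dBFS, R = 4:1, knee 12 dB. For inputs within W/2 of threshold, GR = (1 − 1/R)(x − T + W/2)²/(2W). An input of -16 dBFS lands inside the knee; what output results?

-16.78125 dBFS

x − T + W/2 = -16 − (-15) + 6 = 5.
GR = (1 − 1/4) × 5² / 24 = 0.75 × 25 / 24 = 0.78125 dB.
Output = -16 − 0.78125 = -16.78125 dBFS.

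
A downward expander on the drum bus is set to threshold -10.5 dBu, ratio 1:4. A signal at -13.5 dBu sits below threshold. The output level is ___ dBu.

-22.5 dBu

Below threshold, a 1:4 expander applies gain = (4−1)×(T − x) of attenuation.
(4−1) × 3 = 9 dB, so output = -13.5 − 9 = -22.5 dBu.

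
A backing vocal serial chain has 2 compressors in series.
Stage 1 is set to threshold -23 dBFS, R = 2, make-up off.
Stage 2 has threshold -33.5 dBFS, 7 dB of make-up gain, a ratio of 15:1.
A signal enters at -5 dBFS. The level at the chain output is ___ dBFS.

-25.2 dBFS

Stage 1: -5 dBFS is 18 dB over -23 dBFS; at 2:1 that becomes 9 dB over, giving -14 dBFS.
Stage 2: overshoot 19.5 dB → 19.5/15 = 1.3 dB → -32.2 dBFS; +7 dB make-up → -25.2 dBFS.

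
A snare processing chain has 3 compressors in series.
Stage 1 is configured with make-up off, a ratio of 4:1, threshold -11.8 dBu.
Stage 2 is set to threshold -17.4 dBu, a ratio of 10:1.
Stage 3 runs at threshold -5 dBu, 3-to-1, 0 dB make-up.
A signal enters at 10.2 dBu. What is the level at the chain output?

-16.29 dBu

Stage 1: 10.2 dBu is 22 dB over -11.8 dBu; at 4:1 that becomes 5.5 dB over, giving -6.3 dBu.
Stage 2: -6.3 dBu is 11.1 dB over -17.4 dBu; at 10:1 that becomes 1.11 dB over, giving -16.29 dBu.
Stage 3: -16.29 dBu is at or below the -5 dBu threshold — no compression; output -16.29 dBu.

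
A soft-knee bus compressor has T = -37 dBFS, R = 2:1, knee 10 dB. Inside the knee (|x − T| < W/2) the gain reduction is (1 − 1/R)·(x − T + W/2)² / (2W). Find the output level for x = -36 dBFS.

-36.9 dBFS

x − T + W/2 = -36 − (-37) + 5 = 6.
GR = (1 − 1/2) × 6² / 20 = 0.5 × 36 / 20 = 0.9 dB.
Output = -36 − 0.9 = -36.9 dBFS.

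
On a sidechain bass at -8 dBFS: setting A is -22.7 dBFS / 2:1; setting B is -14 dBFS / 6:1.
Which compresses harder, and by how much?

A, by 2.35 dB

A: GR = 14.7 − 14.7/2 = 7.35 dB.
B: GR = 6 − 6/6 = 5 dB.
Difference: 2.35 dB in favour of A.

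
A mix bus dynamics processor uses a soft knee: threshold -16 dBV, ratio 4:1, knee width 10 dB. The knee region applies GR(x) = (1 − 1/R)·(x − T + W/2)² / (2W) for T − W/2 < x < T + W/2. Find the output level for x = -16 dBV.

-16.9375 dBV

x − T + W/2 = -16 − (-16) + 5 = 5.
GR = (1 − 1/4) × 5² / 20 = 0.75 × 25 / 20 = 0.9375 dB.
Output = -16 − 0.9375 = -16.9375 dBV.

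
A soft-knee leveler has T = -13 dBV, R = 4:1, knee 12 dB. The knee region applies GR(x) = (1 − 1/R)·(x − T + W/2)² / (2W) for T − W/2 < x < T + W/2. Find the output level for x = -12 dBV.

x − T + W/2 = -12 − (-13) + 6 = 7.
GR = (1 − 1/4) × 7² / 24 = 0.75 × 49 / 24 = 1.53125 dB.
Output = -12 − 1.53125 = -13.53125 dBV.

-13.53125 dBV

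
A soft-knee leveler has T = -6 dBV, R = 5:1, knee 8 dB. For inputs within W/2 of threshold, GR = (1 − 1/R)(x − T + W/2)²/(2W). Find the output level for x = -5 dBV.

x − T + W/2 = -5 − (-6) + 4 = 5.
GR = (1 − 1/5) × 5² / 16 = 0.8 × 25 / 16 = 1.25 dB.
Output = -5 − 1.25 = -6.25 dBV.

-6.25 dBV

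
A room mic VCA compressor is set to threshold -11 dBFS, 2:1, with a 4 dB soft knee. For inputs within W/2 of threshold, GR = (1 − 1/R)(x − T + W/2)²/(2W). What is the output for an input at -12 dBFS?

-12.0625 dBFS

x − T + W/2 = -12 − (-11) + 2 = 1.
GR = (1 − 1/2) × 1² / 8 = 0.5 × 1 / 8 = 0.0625 dB.
Output = -12 − 0.0625 = -12.0625 dBFS.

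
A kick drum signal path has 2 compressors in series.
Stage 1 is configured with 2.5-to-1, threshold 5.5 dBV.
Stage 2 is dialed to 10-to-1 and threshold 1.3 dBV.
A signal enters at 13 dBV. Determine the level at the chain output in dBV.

2.02 dBV

Stage 1: overshoot 7.5 dB → 7.5/2.5 = 3 dB → 8.5 dBV.
Stage 2: overshoot 7.2 dB → 7.2/10 = 0.72 dB → 2.02 dBV.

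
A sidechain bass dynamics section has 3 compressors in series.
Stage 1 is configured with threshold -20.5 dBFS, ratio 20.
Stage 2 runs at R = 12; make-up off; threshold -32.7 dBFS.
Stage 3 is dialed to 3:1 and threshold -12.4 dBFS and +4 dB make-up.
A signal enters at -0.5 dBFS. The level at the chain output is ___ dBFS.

Stage 1: -0.5 dBFS is 20 dB over -20.5 dBFS; at 20:1 that becomes 1 dB over, giving -19.5 dBFS.
Stage 2: overshoot 13.2 dB → 13.2/12 = 1.1 dB → -31.6 dBFS.
Stage 3: -31.6 dBFS is at or below the -12.4 dBFS threshold — no compression; make-up brings it to -27.6 dBFS.

-27.6 dBFS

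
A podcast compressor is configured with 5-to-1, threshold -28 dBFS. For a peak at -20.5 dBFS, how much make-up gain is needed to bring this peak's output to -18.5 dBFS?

8 dB

Without make-up, output = threshold + overshoot/5 = -28 + 1.5 = -26.5 dBFS.
Gap to target: 8 dB.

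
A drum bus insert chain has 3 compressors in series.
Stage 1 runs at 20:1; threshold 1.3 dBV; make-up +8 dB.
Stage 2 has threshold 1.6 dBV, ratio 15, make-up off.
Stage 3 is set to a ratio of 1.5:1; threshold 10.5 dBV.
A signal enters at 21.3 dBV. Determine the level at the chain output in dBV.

Stage 1: 20 dB above 1.3 dBV, reduced 20:1 to 1 dB above → 2.3 dBV; +8 dB make-up → 10.3 dBV.
Stage 2: 10.3 dBV is 8.7 dB over 1.6 dBV; at 15:1 that becomes 0.58 dB over, giving 2.18 dBV.
Stage 3: 2.18 dBV ≤ 10.5 dBV, so stage 3 doesn't engage; output 2.18 dBV.

2.18 dBV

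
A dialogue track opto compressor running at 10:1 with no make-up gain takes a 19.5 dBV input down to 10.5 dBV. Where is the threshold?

Input is 10 dB above T (since output overshoot × R = input overshoot: (10.5 − T)·10 = 19.5 − T gives T = 9.5 dBV).
Check: 9.5 + (19.5 − 9.5)/10 = 9.5 + 1 = 10.5 dBV. ✓

9.5 dBV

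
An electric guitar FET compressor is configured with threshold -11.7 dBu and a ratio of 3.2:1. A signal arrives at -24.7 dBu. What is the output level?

-24.7 dBu is 13 dB below the -11.7 dBu threshold, so no gain reduction is applied.
Output = input = -24.7 dBu.

-24.7 dBu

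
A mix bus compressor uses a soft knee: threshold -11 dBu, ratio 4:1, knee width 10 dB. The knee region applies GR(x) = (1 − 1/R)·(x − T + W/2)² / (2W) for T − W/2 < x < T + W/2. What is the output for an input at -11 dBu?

x − T + W/2 = -11 − (-11) + 5 = 5.
GR = (1 − 1/4) × 5² / 20 = 0.75 × 25 / 20 = 0.9375 dB.
Output = -11 − 0.9375 = -11.9375 dBu.

-11.9375 dBu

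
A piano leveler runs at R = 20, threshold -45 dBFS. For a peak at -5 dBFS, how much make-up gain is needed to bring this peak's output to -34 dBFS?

Without make-up, output = threshold + overshoot/20 = -45 + 2 = -43 dBFS.
Gap to target: 9 dB.

9 dB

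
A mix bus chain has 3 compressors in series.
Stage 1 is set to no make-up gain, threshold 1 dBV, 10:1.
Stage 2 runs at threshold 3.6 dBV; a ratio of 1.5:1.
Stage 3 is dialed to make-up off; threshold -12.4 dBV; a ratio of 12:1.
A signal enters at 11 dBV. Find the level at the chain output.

Stage 1: overshoot 10 dB → 10/10 = 1 dB → 2 dBV.
Stage 2: 2 dBV is at or below the 3.6 dBV threshold — no compression; output 2 dBV.
Stage 3: 14.4 dB above -12.4 dBV, reduced 12:1 to 1.2 dB above → -11.2 dBV.

-11.2 dBV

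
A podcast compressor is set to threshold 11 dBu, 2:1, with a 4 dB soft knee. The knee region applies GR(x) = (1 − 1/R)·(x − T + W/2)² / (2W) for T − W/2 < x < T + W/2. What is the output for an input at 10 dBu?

x − T + W/2 = 10 − 11 + 2 = 1.
GR = (1 − 1/2) × 1² / 8 = 0.5 × 1 / 8 = 0.0625 dB.
Output = 10 − 0.0625 = 9.9375 dBu.

9.9375 dBu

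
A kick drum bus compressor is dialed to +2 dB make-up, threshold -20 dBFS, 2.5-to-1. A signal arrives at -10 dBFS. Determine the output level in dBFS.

-14 dBFS

The input is 10 dB above the -20 dBFS threshold.
2.5:1 compression reduces that to 10/2.5 = 4 dB over.
That puts the output at -16 dBFS; make-up adds 2 dB, giving -14 dBFS.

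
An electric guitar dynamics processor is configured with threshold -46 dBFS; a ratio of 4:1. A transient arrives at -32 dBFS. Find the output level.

The input is 14 dB above the -46 dBFS threshold.
4:1 compression reduces that to 14/4 = 3.5 dB over.
Output = -46 + 3.5 = -42.5 dBFS.

-42.5 dBFS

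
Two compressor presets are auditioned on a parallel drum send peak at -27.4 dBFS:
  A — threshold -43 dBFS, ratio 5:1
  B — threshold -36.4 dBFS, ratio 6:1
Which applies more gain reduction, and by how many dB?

A, by 4.98 dB

A: 15.6 dB over, compressed to 3.12 dB over, so 12.48 dB of GR.
B: 9 dB over, compressed to 1.5 dB over, so 7.5 dB of GR.
A applies 4.98 dB more gain reduction.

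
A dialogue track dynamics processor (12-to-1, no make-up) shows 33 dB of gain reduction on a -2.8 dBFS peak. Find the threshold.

-38.8 dBFS

Input is 36 dB above T (since output overshoot × R = input overshoot: (-35.8 − T)·12 = -2.8 − T gives T = -38.8 dBFS).
Check: -38.8 + (-2.8 − (-38.8))/12 = -38.8 + 3 = -35.8 dBFS. ✓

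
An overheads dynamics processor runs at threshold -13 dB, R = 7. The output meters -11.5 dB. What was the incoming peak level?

Post-compression overshoot = -11.5 − (-13) = 1.5 dB.
Input overshoot = R × output overshoot = 10.5 dB → input = -13 + 10.5 = -2.5 dB.

-2.5 dB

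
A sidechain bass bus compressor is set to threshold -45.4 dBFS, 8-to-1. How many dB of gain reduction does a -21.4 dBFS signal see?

-21.4 dBFS exceeds the threshold by 24 dB.
At 8:1, output sits 24/8 = 3 dB above threshold.
So the signal is attenuated by 24 − 3 = 21 dB.

21 dB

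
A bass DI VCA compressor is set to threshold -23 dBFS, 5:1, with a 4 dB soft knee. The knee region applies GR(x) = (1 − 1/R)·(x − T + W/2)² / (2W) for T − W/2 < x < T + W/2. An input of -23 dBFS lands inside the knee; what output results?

x − T + W/2 = -23 − (-23) + 2 = 2.
GR = (1 − 1/5) × 2² / 8 = 0.8 × 4 / 8 = 0.4 dB.
Output = -23 − 0.4 = -23.4 dBFS.

-23.4 dBFS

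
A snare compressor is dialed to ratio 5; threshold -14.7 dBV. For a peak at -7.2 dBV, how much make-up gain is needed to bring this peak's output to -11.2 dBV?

2 dB

The peak compresses to -14.7 + 7.5/5 = -13.2 dBV.
To reach -11.2 dBV requires -11.2 − (-13.2) = 2 dB of make-up.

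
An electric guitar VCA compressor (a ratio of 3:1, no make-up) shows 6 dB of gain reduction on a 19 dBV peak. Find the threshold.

10 dBV

Gain reduction = 19 − 13 = 6 dB; output overshoot = GR / (R − 1) = 6 / 2 = 3 dB.
Threshold = output − output overshoot = 13 − 3 = 10 dBV.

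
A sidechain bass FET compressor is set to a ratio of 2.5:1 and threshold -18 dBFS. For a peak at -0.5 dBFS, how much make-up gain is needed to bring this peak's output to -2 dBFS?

9 dB

Without make-up, output = threshold + overshoot/2.5 = -18 + 7 = -11 dBFS.
Gap to target: 9 dB.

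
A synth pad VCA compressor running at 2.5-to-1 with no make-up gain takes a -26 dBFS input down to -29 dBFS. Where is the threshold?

Gain reduction = -26 − (-29) = 3 dB; output overshoot = GR / (R − 1) = 3 / 1.5 = 2 dB.
Threshold = output − output overshoot = -29 − 2 = -31 dBFS.

-31 dBFS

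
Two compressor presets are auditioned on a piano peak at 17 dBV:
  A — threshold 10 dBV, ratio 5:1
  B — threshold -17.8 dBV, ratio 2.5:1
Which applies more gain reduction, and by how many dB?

B, by 15.28 dB

A: 7 dB over, compressed to 1.4 dB over, so 5.6 dB of GR.
B: 34.8 dB over, compressed to 13.92 dB over, so 20.88 dB of GR.
B reduces 15.28 dB more.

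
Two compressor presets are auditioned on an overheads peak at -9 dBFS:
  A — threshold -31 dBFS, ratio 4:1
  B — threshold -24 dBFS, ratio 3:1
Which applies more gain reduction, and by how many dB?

A: 22 dB over, compressed to 5.5 dB over, so 16.5 dB of GR.
B: 15 dB over, compressed to 5 dB over, so 10 dB of GR.
A applies 6.5 dB more gain reduction.

A, by 6.5 dB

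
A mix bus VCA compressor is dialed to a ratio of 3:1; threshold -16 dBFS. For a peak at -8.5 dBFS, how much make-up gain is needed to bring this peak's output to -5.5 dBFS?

8 dB

Without make-up, output = threshold + overshoot/3 = -16 + 2.5 = -13.5 dBFS.
Gap to target: 8 dB.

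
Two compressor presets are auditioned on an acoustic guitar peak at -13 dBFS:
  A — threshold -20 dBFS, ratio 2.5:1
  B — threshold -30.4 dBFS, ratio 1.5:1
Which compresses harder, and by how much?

A: GR = 7 − 7/2.5 = 4.2 dB.
B: GR = 17.4 − 17.4/1.5 = 5.8 dB.
B reduces 1.6 dB more.

B, by 1.6 dB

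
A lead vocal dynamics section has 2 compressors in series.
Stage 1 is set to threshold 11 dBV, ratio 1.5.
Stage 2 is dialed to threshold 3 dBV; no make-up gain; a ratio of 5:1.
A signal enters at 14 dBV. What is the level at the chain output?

5 dBV

Stage 1: overshoot 3 dB → 3/1.5 = 2 dB → 13 dBV.
Stage 2: 10 dB above 3 dBV, reduced 5:1 to 2 dB above → 5 dBV.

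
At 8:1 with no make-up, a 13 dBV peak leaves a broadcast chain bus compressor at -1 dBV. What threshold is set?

-3 dBV

Let T be the threshold. Output overshoot = (input overshoot)/R, so -1 − T = (13 − T)/8.
8·(-1 − T) = 13 − T → 7·T = -8 − 13 = -21.
T = -21/7 = -3 dBV.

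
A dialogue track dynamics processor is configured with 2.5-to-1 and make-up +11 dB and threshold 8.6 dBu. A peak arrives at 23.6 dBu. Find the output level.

25.6 dBu

The input is 15 dB above the 8.6 dBu threshold.
2.5:1 compression reduces that to 15/2.5 = 6 dB over.
That puts the output at 14.6 dBu; make-up adds 11 dB, giving 25.6 dBu.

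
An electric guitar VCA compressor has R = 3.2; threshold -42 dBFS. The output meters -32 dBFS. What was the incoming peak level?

-10 dBFS

That's 10 dB above the -42 dBFS threshold.
Before 3.2:1 compression the overshoot was 10 × 3.2 = 32 dB, so input = -42 + 32 = -10 dBFS.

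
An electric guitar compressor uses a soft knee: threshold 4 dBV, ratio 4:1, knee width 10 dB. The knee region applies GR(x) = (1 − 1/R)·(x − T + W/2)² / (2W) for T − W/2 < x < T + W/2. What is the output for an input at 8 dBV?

x − T + W/2 = 8 − 4 + 5 = 9.
GR = (1 − 1/4) × 9² / 20 = 0.75 × 81 / 20 = 3.0375 dB.
Output = 8 − 3.0375 = 4.9625 dBV.

4.9625 dBV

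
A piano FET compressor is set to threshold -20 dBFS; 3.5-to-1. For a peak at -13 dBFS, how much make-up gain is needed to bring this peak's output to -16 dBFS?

2 dB

Overshoot 7 dB → 7/3.5 = 2 dB after compression, so the compressed level is -20 + 2 = -18 dBFS.
Make-up = target − compressed = -16 − (-18) = 2 dB.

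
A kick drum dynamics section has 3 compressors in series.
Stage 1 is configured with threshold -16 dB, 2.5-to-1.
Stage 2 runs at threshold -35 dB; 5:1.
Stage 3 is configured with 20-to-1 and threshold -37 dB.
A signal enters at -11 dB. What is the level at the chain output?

Stage 1: -11 dB is 5 dB over -16 dB; at 2.5:1 that becomes 2 dB over, giving -14 dB.
Stage 2: 21 dB above -35 dB, reduced 5:1 to 4.2 dB above → -30.8 dB.
Stage 3: overshoot 6.2 dB → 6.2/20 = 0.31 dB → -36.69 dB.

-36.69 dB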